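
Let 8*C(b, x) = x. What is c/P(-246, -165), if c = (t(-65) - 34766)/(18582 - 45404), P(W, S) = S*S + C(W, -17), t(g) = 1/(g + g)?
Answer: 9039162/189844707845 ≈ 4.7613e-5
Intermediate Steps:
C(b, x) = x/8
t(g) = 1/(2*g)
P(W, S) = -17/8 + S² (P(W, S) = S*S + (⅛)*(-17) = S² - 17/8 = -17/8 + S²)
c = 4519581/3486860 (c = ((½)/(-65) - 34766)/(18582 - 45404) = ((½)*(-1/65) - 34766)/(-26822) = (-1/130 - 34766)*(-1/26822) = -4519581/130*(-1/26822) = 4519581/3486860 ≈ 1.2962)
c/P(-246, -165) = 4519581/(3486860*(-17/8 + (-165)²)) = 4519581/(3486860*(-17/8 + 27225)) = 4519581/(3486860*(217783/8)) = (4519581/3486860)*(8/217783) = 9039162/189844707845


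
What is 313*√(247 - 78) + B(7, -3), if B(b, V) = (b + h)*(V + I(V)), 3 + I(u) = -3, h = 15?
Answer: 3871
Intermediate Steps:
I(u) = -6 (I(u) = -3 - 3 = -6)
B(b, V) = (-6 + V)*(15 + b) (B(b, V) = (b + 15)*(V - 6) = (15 + b)*(-6 + V) = (-6 + V)*(15 + b))
313*√(247 - 78) + B(7, -3) = 313*√(247 - 78) + (-90 - 6*7 + 15*(-3) - 3*7) = 313*√169 + (-90 - 42 - 45 - 21) = 313*13 - 198 = 4069 - 198 = 3871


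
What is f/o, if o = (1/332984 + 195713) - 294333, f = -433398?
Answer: 144314599632/32838882079 ≈ 4.3946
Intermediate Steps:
o = -32838882079/332984 (o = (1/332984 + 195713) - 294333 = 65169297593/332984 - 294333 = -32838882079/332984 ≈ -98620.)
f/o = -433398/(-32838882079/332984) = -433398*(-332984/32838882079) = 144314599632/32838882079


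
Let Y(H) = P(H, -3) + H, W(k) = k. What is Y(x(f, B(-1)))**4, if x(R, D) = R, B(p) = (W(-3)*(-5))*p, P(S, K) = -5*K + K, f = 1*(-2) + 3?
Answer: 28561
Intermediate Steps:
f = 1 (f = -2 + 3 = 1)
P(S, K) = -4*K
B(p) = 15*p (B(p) = (-3*(-5))*p = 15*p)
Y(H) = 12 + H (Y(H) = -4*(-3) + H = 12 + H)
Y(x(f, B(-1)))**4 = (12 + 1)**4 = 13**4 = 28561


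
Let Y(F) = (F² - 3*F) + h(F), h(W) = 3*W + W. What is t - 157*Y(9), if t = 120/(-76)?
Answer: -268500/19 ≈ -14132.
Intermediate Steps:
t = -30/19 (t = 120*(-1/76) = -30/19 ≈ -1.5789)
h(W) = 4*W
Y(F) = F + F² (Y(F) = (F² - 3*F) + 4*F = F + F²)
t - 157*Y(9) = -30/19 - 1413*(1 + 9) = -30/19 - 1413*10 = -30/19 - 157*90 = -30/19 - 14130 = -268500/19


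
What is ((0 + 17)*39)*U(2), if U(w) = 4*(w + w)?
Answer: 10608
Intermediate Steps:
U(w) = 8*w (U(w) = 4*(2*w) = 8*w)
((0 + 17)*39)*U(2) = ((0 + 17)*39)*(8*2) = (17*39)*16 = 663*16 = 10608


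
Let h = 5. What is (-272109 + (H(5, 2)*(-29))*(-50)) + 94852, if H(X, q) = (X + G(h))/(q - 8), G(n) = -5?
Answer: -177257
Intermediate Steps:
H(X, q) = (-5 + X)/(-8 + q) (H(X, q) = (X - 5)/(q - 8) = (-5 + X)/(-8 + q))
(-272109 + (H(5, 2)*(-29))*(-50)) + 94852 = (-272109 + (((-5 + 5)/(-8 + 2))*(-29))*(-50)) + 94852 = (-272109 + ((0/(-6))*(-29))*(-50)) + 94852 = (-272109 + (-⅙*0*(-29))*(-50)) + 94852 = (-272109 + (0*(-29))*(-50)) + 94852 = (-272109 + 0*(-50)) + 94852 = (-272109 + 0) + 94852 = -272109 + 94852 = -177257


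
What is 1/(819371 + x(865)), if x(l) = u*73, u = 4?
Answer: 1/819663 ≈ 1.2200e-6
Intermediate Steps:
x(l) = 292 (x(l) = 4*73 = 292)
1/(819371 + x(865)) = 1/(819371 + 292) = 1/819663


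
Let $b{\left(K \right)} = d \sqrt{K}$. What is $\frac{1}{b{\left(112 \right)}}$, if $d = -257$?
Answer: $- \frac{\sqrt{7}}{7196} \approx -0.00036767$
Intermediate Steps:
$b{\left(K \right)} = - 257 \sqrt{K}$
$\frac{1}{b{\left(112 \right)}} = \frac{1}{\left(-257\right) \sqrt{112}} = \frac{1}{\left(-257\right) 4 \sqrt{7}} = \frac{1}{\left(-1028\right) \sqrt{7}} = - \frac{\sqrt{7}}{7196}$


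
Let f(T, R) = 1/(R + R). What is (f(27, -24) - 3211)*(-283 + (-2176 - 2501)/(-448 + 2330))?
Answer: 82810891507/90336 ≈ 9.1670e+5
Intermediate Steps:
f(T, R) = 1/(2*R)
(f(27, -24) - 3211)*(-283 + (-2176 - 2501)/(-448 + 2330)) = ((½)/(-24) - 3211)*(-283 + (-2176 - 2501)/(-448 + 2330)) = ((½)*(-1/24) - 3211)*(-283 - 4677/1882) = (-1/48 - 3211)*(-283 - 4677*1/1882) = -154129*(-283 - 4677/1882)/48 = -154129/48*(-537283/1882) = 82810891507/90336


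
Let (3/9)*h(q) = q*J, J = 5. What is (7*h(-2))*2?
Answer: -420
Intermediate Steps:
h(q) = 15*q (h(q) = 3*(q*5) = 3*(5*q) = 15*q)
(7*h(-2))*2 = (7*(15*(-2)))*2 = (7*(-30))*2 = -210*2 = -420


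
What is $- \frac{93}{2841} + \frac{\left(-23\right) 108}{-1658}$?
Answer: $\frac{1150475}{785063} \approx 1.4655$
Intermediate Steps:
$- \frac{93}{2841} + \frac{\left(-23\right) 108}{-1658} = \left(-93\right) \frac{1}{2841} - - \frac{1242}{829} = - \frac{31}{947} + \frac{1242}{829} = \frac{1150475}{785063}$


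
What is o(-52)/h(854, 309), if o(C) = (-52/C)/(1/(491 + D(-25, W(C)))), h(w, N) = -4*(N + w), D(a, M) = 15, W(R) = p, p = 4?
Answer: -253/2326 ≈ -0.10877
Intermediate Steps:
W(R) = 4
h(w, N) = -4*N - 4*w
o(C) = -26312/C (o(C) = (-52/C)/(1/(491 + 15)) = (-52/C)/(1/506) = -52/C*506 = -26312/C)
o(-52)/h(854, 309) = (-26312/(-52))/(-4*309 - 4*854) = (-26312*(-1/52))/(-1236 - 3416) = 506/(-4652) = 506*(-1/4652) = -253/2326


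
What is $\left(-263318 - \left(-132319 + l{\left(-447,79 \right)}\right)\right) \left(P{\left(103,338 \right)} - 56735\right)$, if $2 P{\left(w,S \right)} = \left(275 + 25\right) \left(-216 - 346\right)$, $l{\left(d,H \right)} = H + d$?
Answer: $18423543085$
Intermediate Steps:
$P{\left(w,S \right)} = -84300$ ($P{\left(w,S \right)} = \frac{\left(275 + 25\right) \left(-216 - 346\right)}{2} = \frac{300 \left(-562\right)}{2} = \frac{1}{2} \left(-168600\right) = -84300$)
$\left(-263318 - \left(-132319 + l{\left(-447,79 \right)}\right)\right) \left(P{\left(103,338 \right)} - 56735\right) = \left(-263318 + \left(132319 - \left(79 - 447\right)\right)\right) \left(-84300 - 56735\right) = \left(-263318 + \left(132319 - -368\right)\right) \left(-141035\right) = \left(-263318 + \left(132319 + 368\right)\right) \left(-141035\right) = \left(-263318 + 132687\right) \left(-141035\right) = \left(-130631\right) \left(-141035\right) = 18423543085$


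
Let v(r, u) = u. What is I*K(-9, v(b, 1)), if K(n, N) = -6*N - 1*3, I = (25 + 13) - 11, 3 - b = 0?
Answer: -243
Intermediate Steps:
b = 3 (b = 3 - 1*0 = 3 + 0 = 3)
I = 27 (I = 38 - 11 = 27)
K(n, N) = -3 - 6*N (K(n, N) = -6*N - 3 = -3 - 6*N)
I*K(-9, v(b, 1)) = 27*(-3 - 6*1) = 27*(-3 - 6) = 27*(-9) = -243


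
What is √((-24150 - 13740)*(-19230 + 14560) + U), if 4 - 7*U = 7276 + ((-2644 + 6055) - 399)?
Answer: 2*√2167574178/7 ≈ 13302.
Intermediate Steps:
U = -10284/7 (U = 4/7 - (7276 + ((-2644 + 6055) - 399))/7 = 4/7 - (7276 + (3411 - 399))/7 = 4/7 - (7276 + 3012)/7 = 4/7 - ⅐*10288 = 4/7 - 10288/7 = -10284/7 ≈ -1469.1)
√((-24150 - 13740)*(-19230 + 14560) + U) = √((-24150 - 13740)*(-19230 + 14560) - 10284/7) = √(-37890*(-4670) - 10284/7) = √(176946300 - 10284/7) = √(1238613816/7) = 2*√2167574178/7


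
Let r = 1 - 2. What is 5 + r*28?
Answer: -23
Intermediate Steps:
r = -1
5 + r*28 = 5 - 1*28 = 5 - 28 = -23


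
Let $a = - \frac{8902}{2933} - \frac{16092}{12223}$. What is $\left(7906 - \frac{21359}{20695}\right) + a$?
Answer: $\frac{5861601286862859}{741916971005} \approx 7900.6$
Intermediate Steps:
$a = - \frac{156006982}{35850059}$ ($a = \left(-8902\right) \frac{1}{2933} - \frac{16092}{12223} = - \frac{8902}{2933} - \frac{16092}{12223} = - \frac{156006982}{35850059} \approx -4.3517$)
$\left(7906 - \frac{21359}{20695}\right) + a = \left(7906 - \frac{21359}{20695}\right) - \frac{156006982}{35850059} = \frac{163593311}{20695} - \frac{156006982}{35850059} = \frac{5861601286862859}{741916971005}$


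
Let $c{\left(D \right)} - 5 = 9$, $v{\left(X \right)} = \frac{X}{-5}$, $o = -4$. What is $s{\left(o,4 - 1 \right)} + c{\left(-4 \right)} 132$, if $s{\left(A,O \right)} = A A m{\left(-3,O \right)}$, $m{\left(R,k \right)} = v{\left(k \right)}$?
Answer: $\frac{9192}{5} \approx 1838.4$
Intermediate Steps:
$v{\left(X \right)} = - \frac{X}{5}$ ($v{\left(X \right)} = X \left(- \frac{1}{5}\right) = - \frac{X}{5}$)
$m{\left(R,k \right)} = - \frac{k}{5}$
$c{\left(D \right)} = 14$ ($c{\left(D \right)} = 5 + 9 = 14$)
$s{\left(A,O \right)} = - \frac{O A^{2}}{5}$ ($s{\left(A,O \right)} = A A \left(- \frac{O}{5}\right) = A^{2} \left(- \frac{O}{5}\right) = - \frac{O A^{2}}{5}$)
$s{\left(o,4 - 1 \right)} + c{\left(-4 \right)} 132 = - \frac{\left(4 - 1\right) \left(-4\right)^{2}}{5} + 14 \cdot 132 = \left(- \frac{1}{5}\right) 3 \cdot 16 + 1848 = - \frac{48}{5} + 1848 = \frac{9192}{5}$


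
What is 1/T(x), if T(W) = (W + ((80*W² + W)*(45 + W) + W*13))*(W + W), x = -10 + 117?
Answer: 1/29796846828 ≈ 3.3561e-11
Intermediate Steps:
x = 107
T(W) = 2*W*(14*W + (45 + W)*(W + 80*W²)) (T(W) = (W + ((W + 80*W²)*(45 + W) + 13*W))*(2*W) = (W + ((45 + W)*(W + 80*W²) + 13*W))*(2*W) = (W + (13*W + (45 + W)*(W + 80*W²)))*(2*W) = (14*W + (45 + W)*(W + 80*W²))*(2*W) = 2*W*(14*W + (45 + W)*(W + 80*W²)))
1/T(x) = 1/(107²*(118 + 160*107² + 7202*107)) = 1/(11449*(118 + 160*11449 + 770614)) = 1/(11449*(118 + 1831840 + 770614)) = 1/(11449*2602572) = 1/29796846828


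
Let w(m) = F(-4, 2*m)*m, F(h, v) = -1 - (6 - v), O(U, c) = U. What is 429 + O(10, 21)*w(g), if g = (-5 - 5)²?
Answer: 193429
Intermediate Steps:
g = 100 (g = (-10)² = 100)
F(h, v) = -7 + v (F(h, v) = -1 + (-6 + v) = -7 + v)
w(m) = m*(-7 + 2*m) (w(m) = (-7 + 2*m)*m = m*(-7 + 2*m))
429 + O(10, 21)*w(g) = 429 + 10*(100*(-7 + 2*100)) = 429 + 10*(100*(-7 + 200)) = 429 + 10*(100*193) = 429 + 10*19300 = 429 + 193000 = 193429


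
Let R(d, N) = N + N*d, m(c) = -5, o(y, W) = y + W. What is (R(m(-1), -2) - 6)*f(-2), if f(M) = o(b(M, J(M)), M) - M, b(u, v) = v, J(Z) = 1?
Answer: 2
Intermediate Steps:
o(y, W) = W + y
f(M) = 1 (f(M) = (M + 1) - M = (1 + M) - M = 1)
(R(m(-1), -2) - 6)*f(-2) = (-2*(1 - 5) - 6)*1 = (-2*(-4) - 6)*1 = (8 - 6)*1 = 2*1 = 2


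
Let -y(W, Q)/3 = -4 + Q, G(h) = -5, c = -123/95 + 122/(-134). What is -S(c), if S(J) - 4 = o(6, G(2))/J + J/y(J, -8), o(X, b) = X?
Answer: -489621283/402026130 ≈ -1.2179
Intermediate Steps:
c = -14036/6365 (c = -123*1/95 + 122*(-1/134) = -123/95 - 61/67 = -14036/6365 ≈ -2.2052)
y(W, Q) = 12 - 3*Q (y(W, Q) = -3*(-4 + Q) = 12 - 3*Q)
S(J) = 4 + 6/J + J/36 (S(J) = 4 + (6/J + J/(12 - 3*(-8))) = 4 + (6/J + J/(12 + 24)) = 4 + (6/J + J/36) = 4 + 6/J + J/36)
-S(c) = -(4 + 6/(-14036/6365) + (1/36)*(-14036/6365)) = -(4 + 6*(-6365/14036) - 3509/57285) = -(4 - 19095/7018 - 3509/57285) = -1*489621283/402026130 = -489621283/402026130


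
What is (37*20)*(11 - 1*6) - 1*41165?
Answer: -37465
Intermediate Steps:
(37*20)*(11 - 1*6) - 1*41165 = 740*(11 - 6) - 41165 = 740*5 - 41165 = 3700 - 41165 = -37465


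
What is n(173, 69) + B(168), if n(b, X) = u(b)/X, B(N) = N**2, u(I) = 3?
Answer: 649153/23 ≈ 28224.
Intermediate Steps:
n(b, X) = 3/X
n(173, 69) + B(168) = 3/69 + 168**2 = 3*(1/69) + 28224 = 1/23 + 28224 = 649153/23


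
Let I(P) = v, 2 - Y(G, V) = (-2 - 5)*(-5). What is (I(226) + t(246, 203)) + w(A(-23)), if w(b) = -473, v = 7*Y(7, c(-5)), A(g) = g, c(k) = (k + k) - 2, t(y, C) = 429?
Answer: -275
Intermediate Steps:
c(k) = -2 + 2*k (c(k) = 2*k - 2 = -2 + 2*k)
Y(G, V) = -33 (Y(G, V) = 2 - (-2 - 5)*(-5) = 2 - (-7)*(-5) = 2 - 1*35 = 2 - 35 = -33)
v = -231 (v = 7*(-33) = -231)
I(P) = -231
(I(226) + t(246, 203)) + w(A(-23)) = (-231 + 429) - 473 = 198 - 473 = -275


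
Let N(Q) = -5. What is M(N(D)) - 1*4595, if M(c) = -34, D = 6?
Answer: -4629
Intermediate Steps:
M(N(D)) - 1*4595 = -34 - 1*4595 = -34 - 4595 = -4629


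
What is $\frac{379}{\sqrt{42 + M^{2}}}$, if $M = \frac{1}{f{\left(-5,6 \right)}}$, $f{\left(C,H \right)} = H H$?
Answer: $\frac{13644 \sqrt{54433}}{54433} \approx 58.48$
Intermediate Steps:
$f{\left(C,H \right)} = H^{2}$
$M = \frac{1}{36}$ ($M = \frac{1}{6^{2}} = \frac{1}{36} \approx 0.027778$)
$\frac{379}{\sqrt{42 + M^{2}}} = \frac{379}{\sqrt{42 + \left(\frac{1}{36}\right)^{2}}} = \frac{379}{\sqrt{42 + \frac{1}{1296}}} = \frac{379}{\sqrt{\frac{54433}{1296}}} = \frac{379}{\frac{1}{36} \sqrt{54433}} = 379 \frac{36 \sqrt{54433}}{54433} = \frac{13644 \sqrt{54433}}{54433}$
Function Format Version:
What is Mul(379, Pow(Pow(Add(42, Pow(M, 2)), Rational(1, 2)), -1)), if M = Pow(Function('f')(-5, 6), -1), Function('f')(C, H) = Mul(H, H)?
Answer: Mul(Rational(13644, 54433), Pow(54433, Rational(1, 2))) ≈ 58.480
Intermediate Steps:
Function('f')(C, H) = Pow(H, 2)
M = Rational(1, 36) (M = Pow(Pow(6, 2), -1) = Pow(36, -1) = Rational(1, 36) ≈ 0.027778)
Mul(379, Pow(Pow(Add(42, Pow(M, 2)), Rational(1, 2)), -1)) = Mul(379, Pow(Pow(Add(42, Pow(Rational(1, 36), 2)), Rational(1, 2)), -1)) = Mul(379, Pow(Pow(Add(42, Rational(1, 1296)), Rational(1, 2)), -1)) = Mul(379, Pow(Pow(Rational(54433, 1296), Rational(1, 2)), -1)) = Mul(379, Pow(Mul(Rational(1, 36), Pow(54433, Rational(1, 2))), -1)) = Mul(379, Mul(Rational(36, 54433), Pow(54433, Rational(1, 2)))) = Mul(Rational(13644, 54433), Pow(54433, Rational(1, 2)))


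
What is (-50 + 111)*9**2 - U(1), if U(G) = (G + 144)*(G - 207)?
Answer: 34811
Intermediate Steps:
U(G) = (-207 + G)*(144 + G) (U(G) = (144 + G)*(-207 + G) = (-207 + G)*(144 + G))
(-50 + 111)*9**2 - U(1) = (-50 + 111)*9**2 - (-29808 + 1**2 - 63*1) = 61*81 - (-29808 + 1 - 63) = 4941 - 1*(-29870) = 4941 + 29870 = 34811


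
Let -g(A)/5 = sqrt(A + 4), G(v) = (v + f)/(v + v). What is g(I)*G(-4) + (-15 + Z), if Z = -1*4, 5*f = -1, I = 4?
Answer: -19 - 21*sqrt(2)/4 ≈ -26.425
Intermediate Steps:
f = -1/5 (f = (1/5)*(-1) = -1/5 ≈ -0.20000)
G(v) = (-1/5 + v)/(2*v) (G(v) = (v - 1/5)/(v + v) = (-1/5 + v)/((2*v)) = (-1/5 + v)*(1/(2*v)) = (-1/5 + v)/(2*v))
Z = -4
g(A) = -5*sqrt(4 + A) (g(A) = -5*sqrt(A + 4) = -5*sqrt(4 + A))
g(I)*G(-4) + (-15 + Z) = (-5*sqrt(4 + 4))*((1/10)*(-1 + 5*(-4))/(-4)) + (-15 - 4) = (-10*sqrt(2))*((1/10)*(-1/4)*(-1 - 20)) - 19 = (-10*sqrt(2))*((1/10)*(-1/4)*(-21)) - 19 = -10*sqrt(2)*(21/40) - 19 = -21*sqrt(2)/4 - 19 = -19 - 21*sqrt(2)/4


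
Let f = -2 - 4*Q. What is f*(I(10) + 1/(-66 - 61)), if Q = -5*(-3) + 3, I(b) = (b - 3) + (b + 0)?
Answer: -159692/127 ≈ -1257.4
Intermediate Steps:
I(b) = -3 + 2*b (I(b) = (-3 + b) + b = -3 + 2*b)
Q = 18 (Q = 15 + 3 = 18)
f = -74 (f = -2 - 4*18 = -2 - 72 = -74)
f*(I(10) + 1/(-66 - 61)) = -74*((-3 + 2*10) + 1/(-66 - 61)) = -74*((-3 + 20) + 1/(-127)) = -74*(17 - 1/127) = -74*2158/127 = -159692/127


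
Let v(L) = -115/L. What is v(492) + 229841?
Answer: 113081657/492 ≈ 2.2984e+5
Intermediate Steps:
v(492) + 229841 = -115/492 + 229841 = 113081657/492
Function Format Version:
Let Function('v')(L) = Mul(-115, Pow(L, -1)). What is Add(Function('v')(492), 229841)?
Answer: Rational(113081657, 492) ≈ 2.2984e+5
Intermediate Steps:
Add(Function('v')(492), 229841) = Add(Mul(-115, Pow(492, -1)), 229841) = Add(Mul(-115, Rational(1, 492)), 229841) = Add(Rational(-115, 492), 229841) = Rational(113081657, 492)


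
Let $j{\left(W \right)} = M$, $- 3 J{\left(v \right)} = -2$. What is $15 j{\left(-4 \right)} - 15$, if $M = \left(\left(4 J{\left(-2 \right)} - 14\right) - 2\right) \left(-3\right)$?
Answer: $585$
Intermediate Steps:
$J{\left(v \right)} = \frac{2}{3}$ ($J{\left(v \right)} = \left(- \frac{1}{3}\right) \left(-2\right) = \frac{2}{3}$)
$M = 40$ ($M = \left(\left(4 \cdot \frac{2}{3} - 14\right) - 2\right) \left(-3\right) = \left(\left(\frac{8}{3} - 14\right) - 2\right) \left(-3\right) = \left(- \frac{34}{3} - 2\right) \left(-3\right) = \left(- \frac{40}{3}\right) \left(-3\right) = 40$)
$j{\left(W \right)} = 40$
$15 j{\left(-4 \right)} - 15 = 15 \cdot 40 - 15 = 600 - 15 = 585$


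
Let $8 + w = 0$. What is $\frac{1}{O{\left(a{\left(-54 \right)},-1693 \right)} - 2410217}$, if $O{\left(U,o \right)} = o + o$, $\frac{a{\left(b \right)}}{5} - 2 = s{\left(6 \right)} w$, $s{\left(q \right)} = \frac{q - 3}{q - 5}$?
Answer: $- \frac{1}{2413603} \approx -4.1432 \cdot 10^{-7}$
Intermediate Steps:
$w = -8$ ($w = -8 + 0 = -8$)
$s{\left(q \right)} = \frac{-3 + q}{-5 + q}$
$a{\left(b \right)} = -110$ ($a{\left(b \right)} = 10 + 5 \frac{-3 + 6}{-5 + 6} \left(-8\right) = 10 + 5 \cdot 1^{-1} \cdot 3 \left(-8\right) = 10 + 5 \cdot 1 \cdot 3 \left(-8\right) = 10 + 5 \cdot 3 \left(-8\right) = 10 + 5 \left(-24\right) = 10 - 120 = -110$)
$O{\left(U,o \right)} = 2 o$
$\frac{1}{O{\left(a{\left(-54 \right)},-1693 \right)} - 2410217} = \frac{1}{2 \left(-1693\right) - 2410217} = \frac{1}{-3386 - 2410217} = \frac{1}{-2413603} = - \frac{1}{2413603}$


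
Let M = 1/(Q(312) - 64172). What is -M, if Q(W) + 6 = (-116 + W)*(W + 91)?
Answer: -1/14810 ≈ -6.7522e-5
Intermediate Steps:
Q(W) = -6 + (-116 + W)*(91 + W) (Q(W) = -6 + (-116 + W)*(W + 91) = -6 + (-116 + W)*(91 + W))
M = 1/14810 (M = 1/((-10562 + 312² - 25*312) - 64172) = 1/((-10562 + 97344 - 7800) - 64172) = 1/(78982 - 64172) = 1/14810 ≈ 6.7522e-5)
-M = -1*1/14810 = -1/14810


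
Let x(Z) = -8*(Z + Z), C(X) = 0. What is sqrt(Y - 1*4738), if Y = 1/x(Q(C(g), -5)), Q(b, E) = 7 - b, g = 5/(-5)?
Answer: I*sqrt(3714599)/28 ≈ 68.833*I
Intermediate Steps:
g = -1 (g = 5*(-1/5) = -1)
x(Z) = -16*Z
Y = -1/112 (Y = 1/(-16*(7 - 1*0)) = 1/(-16*(7 + 0)) = 1/(-16*7) = 1/(-112) = -1/112 ≈ -0.0089286)
sqrt(Y - 1*4738) = sqrt(-1/112 - 1*4738) = sqrt(-1/112 - 4738) = sqrt(-530657/112) = I*sqrt(3714599)/28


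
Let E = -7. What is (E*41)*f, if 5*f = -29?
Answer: 8323/5 ≈ 1664.6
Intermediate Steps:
f = -29/5 (f = (⅕)*(-29) = -29/5 ≈ -5.8000)
(E*41)*f = -7*41*(-29/5) = -287*(-29/5) = 8323/5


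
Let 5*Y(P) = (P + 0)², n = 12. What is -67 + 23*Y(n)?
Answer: 2977/5 ≈ 595.40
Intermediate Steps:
Y(P) = P²/5 (Y(P) = (P + 0)²/5 = P²/5)
-67 + 23*Y(n) = -67 + 23*((⅕)*12²) = -67 + 23*((⅕)*144) = -67 + 23*(144/5) = -67 + 3312/5 = 2977/5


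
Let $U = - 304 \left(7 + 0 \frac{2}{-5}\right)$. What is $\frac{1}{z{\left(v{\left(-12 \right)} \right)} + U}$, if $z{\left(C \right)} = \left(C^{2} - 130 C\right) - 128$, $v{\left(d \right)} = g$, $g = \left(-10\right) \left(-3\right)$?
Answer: $- \frac{1}{5256} \approx -0.00019026$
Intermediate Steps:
$g = 30$
$v{\left(d \right)} = 30$
$z{\left(C \right)} = -128 + C^{2} - 130 C$
$U = -2128$ ($U = - 304 \left(7 + 0 \cdot 2 \left(- \frac{1}{5}\right)\right) = - 304 \left(7 + 0 \left(- \frac{2}{5}\right)\right) = - 304 \left(7 + 0\right) = \left(-304\right) 7 = -2128$)
$\frac{1}{z{\left(v{\left(-12 \right)} \right)} + U} = \frac{1}{\left(-128 + 30^{2} - 3900\right) - 2128} = \frac{1}{\left(-128 + 900 - 3900\right) - 2128} = \frac{1}{-3128 - 2128} = \frac{1}{-5256} = - \frac{1}{5256}$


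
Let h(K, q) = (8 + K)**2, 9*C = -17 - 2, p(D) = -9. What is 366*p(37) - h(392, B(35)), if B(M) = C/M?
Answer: -163294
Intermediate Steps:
C = -19/9 (C = (-17 - 2)/9 = (1/9)*(-19) = -19/9 ≈ -2.1111)
B(M) = -19/(9*M)
366*p(37) - h(392, B(35)) = 366*(-9) - (8 + 392)**2 = -3294 - 1*400**2 = -3294 - 1*160000 = -3294 - 160000 = -163294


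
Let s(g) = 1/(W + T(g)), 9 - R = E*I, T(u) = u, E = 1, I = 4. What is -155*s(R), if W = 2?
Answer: -155/7 ≈ -22.143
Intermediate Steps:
R = 5 (R = 9 - 4 = 5)
s(g) = 1/(2 + g)
-155*s(R) = -155/(2 + 5) = -155/7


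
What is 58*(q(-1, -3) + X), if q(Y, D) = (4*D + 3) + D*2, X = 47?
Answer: 1856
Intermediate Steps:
q(Y, D) = 3 + 6*D (q(Y, D) = (3 + 4*D) + 2*D = 3 + 6*D)
58*(q(-1, -3) + X) = 58*((3 + 6*(-3)) + 47) = 58*((3 - 18) + 47) = 58*(-15 + 47) = 58*32 = 1856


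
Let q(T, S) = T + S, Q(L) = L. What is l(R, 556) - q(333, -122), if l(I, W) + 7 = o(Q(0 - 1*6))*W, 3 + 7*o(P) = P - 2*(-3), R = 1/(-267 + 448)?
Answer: -3194/7 ≈ -456.29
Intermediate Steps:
R = 1/181 ≈ 0.0055249
o(P) = 3/7 + P/7 (o(P) = -3/7 + (P - 2*(-3))/7 = -3/7 + (P + 6)/7 = -3/7 + (6 + P)/7 = -3/7 + (6/7 + P/7) = 3/7 + P/7)
q(T, S) = S + T
l(I, W) = -7 - 3*W/7 (l(I, W) = -7 + (3/7 + (0 - 1*6)/7)*W = -7 + (3/7 + (0 - 6)/7)*W = -7 + (3/7 + (⅐)*(-6))*W = -7 + (3/7 - 6/7)*W = -7 - 3*W/7)
l(R, 556) - q(333, -122) = (-7 - 3/7*556) - (-122 + 333) = (-7 - 1668/7) - 1*211 = -1717/7 - 211 = -3194/7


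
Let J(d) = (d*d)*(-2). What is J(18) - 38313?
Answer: -38961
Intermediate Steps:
J(d) = -2*d² (J(d) = d²*(-2) = -2*d²)
J(18) - 38313 = -2*18² - 38313 = -2*324 - 38313 = -648 - 38313 = -38961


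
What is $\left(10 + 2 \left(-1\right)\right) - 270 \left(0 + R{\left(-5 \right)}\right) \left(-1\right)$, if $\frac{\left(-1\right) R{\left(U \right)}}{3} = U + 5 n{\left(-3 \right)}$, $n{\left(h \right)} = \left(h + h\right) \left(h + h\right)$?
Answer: $-141742$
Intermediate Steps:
$n{\left(h \right)} = 4 h^{2}$ ($n{\left(h \right)} = 2 h 2 h = 4 h^{2}$)
$R{\left(U \right)} = -540 - 3 U$ ($R{\left(U \right)} = - 3 \left(U + 5 \cdot 4 \left(-3\right)^{2}\right) = - 3 \left(U + 5 \cdot 4 \cdot 9\right) = - 3 \left(U + 5 \cdot 36\right) = - 3 \left(U + 180\right) = - 3 \left(180 + U\right) = -540 - 3 U$)
$\left(10 + 2 \left(-1\right)\right) - 270 \left(0 + R{\left(-5 \right)}\right) \left(-1\right) = \left(10 + 2 \left(-1\right)\right) - 270 \left(0 - 525\right) \left(-1\right) = \left(10 - 2\right) - 270 \left(0 + \left(-540 + 15\right)\right) \left(-1\right) = 8 - 270 \left(0 - 525\right) \left(-1\right) = 8 - 270 \left(\left(-525\right) \left(-1\right)\right) = 8 - 141750 = -141742$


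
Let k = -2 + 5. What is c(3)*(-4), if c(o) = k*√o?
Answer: -12*√3 ≈ -20.785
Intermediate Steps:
k = 3
c(o) = 3*√o
c(3)*(-4) = (3*√3)*(-4) = -12*√3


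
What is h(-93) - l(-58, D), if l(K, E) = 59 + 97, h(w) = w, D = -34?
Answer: -249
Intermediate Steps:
l(K, E) = 156
h(-93) - l(-58, D) = -93 - 1*156 = -93 - 156 = -249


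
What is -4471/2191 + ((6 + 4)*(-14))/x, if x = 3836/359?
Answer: -4545372/300167 ≈ -15.143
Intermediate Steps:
x = 3836/359 (x = 3836*(1/359) = 3836/359 ≈ 10.685)
-4471/2191 + ((6 + 4)*(-14))/x = -4471/2191 + ((6 + 4)*(-14))/(3836/359) = -4471*1/2191 + (10*(-14))*(359/3836) = -4471/2191 - 140*359/3836 = -4471/2191 - 1795/137 = -4545372/300167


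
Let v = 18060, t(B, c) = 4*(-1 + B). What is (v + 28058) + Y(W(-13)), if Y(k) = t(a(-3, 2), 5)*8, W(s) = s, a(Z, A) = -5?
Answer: 45926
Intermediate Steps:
t(B, c) = -4 + 4*B
Y(k) = -192 (Y(k) = (-4 + 4*(-5))*8 = (-4 - 20)*8 = -24*8 = -192)
(v + 28058) + Y(W(-13)) = (18060 + 28058) - 192 = 46118 - 192 = 45926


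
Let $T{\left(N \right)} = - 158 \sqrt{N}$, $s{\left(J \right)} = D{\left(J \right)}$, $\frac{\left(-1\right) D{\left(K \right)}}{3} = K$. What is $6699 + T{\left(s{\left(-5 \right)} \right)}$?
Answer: $6699 - 158 \sqrt{15} \approx 6087.1$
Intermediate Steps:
$D{\left(K \right)} = - 3 K$
$s{\left(J \right)} = - 3 J$
$6699 + T{\left(s{\left(-5 \right)} \right)} = 6699 - 158 \sqrt{\left(-3\right) \left(-5\right)} = 6699 - 158 \sqrt{15}$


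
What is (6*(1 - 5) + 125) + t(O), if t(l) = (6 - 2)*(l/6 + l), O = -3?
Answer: 87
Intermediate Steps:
t(l) = 14*l/3 (t(l) = 4*(l*(1/6) + l) = 4*(l/6 + l) = 4*(7*l/6) = 14*l/3)
(6*(1 - 5) + 125) + t(O) = (6*(1 - 5) + 125) + (14/3)*(-3) = (6*(-4) + 125) - 14 = (-24 + 125) - 14 = 101 - 14 = 87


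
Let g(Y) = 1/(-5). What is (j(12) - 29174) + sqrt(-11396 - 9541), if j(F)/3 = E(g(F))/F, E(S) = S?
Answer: -583481/20 + I*sqrt(20937) ≈ -29174.0 + 144.7*I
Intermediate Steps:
g(Y) = -1/5
j(F) = -3/(5*F) (j(F) = 3*(-1/(5*F)) = -3/(5*F))
(j(12) - 29174) + sqrt(-11396 - 9541) = (-3/5/12 - 29174) + sqrt(-11396 - 9541) = (-3/5*1/12 - 29174) + sqrt(-20937) = (-1/20 - 29174) + I*sqrt(20937) = -583481/20 + I*sqrt(20937)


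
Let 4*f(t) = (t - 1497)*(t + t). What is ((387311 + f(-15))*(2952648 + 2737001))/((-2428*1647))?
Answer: -2268184263499/3998916 ≈ -5.6720e+5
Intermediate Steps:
f(t) = t*(-1497 + t)/2 (f(t) = ((t - 1497)*(t + t))/4 = ((-1497 + t)*(2*t))/4 = (2*t*(-1497 + t))/4 = t*(-1497 + t)/2)
((387311 + f(-15))*(2952648 + 2737001))/((-2428*1647)) = ((387311 + (1/2)*(-15)*(-1497 - 15))*(2952648 + 2737001))/((-2428*1647)) = ((387311 + (1/2)*(-15)*(-1512))*5689649)/(-3998916) = ((387311 + 11340)*5689649)*(-1/3998916) = (398651*5689649)*(-1/3998916) = 2268184263499*(-1/3998916) = -2268184263499/3998916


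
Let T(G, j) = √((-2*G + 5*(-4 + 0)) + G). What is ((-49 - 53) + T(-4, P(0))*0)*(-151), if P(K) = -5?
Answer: 15402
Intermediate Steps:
T(G, j) = √(-20 - G) (T(G, j) = √((-2*G + 5*(-4)) + G) = √((-2*G - 20) + G) = √((-20 - 2*G) + G) = √(-20 - G))
((-49 - 53) + T(-4, P(0))*0)*(-151) = ((-49 - 53) + √(-20 - 1*(-4))*0)*(-151) = (-102 + √(-20 + 4)*0)*(-151) = (-102 + √(-16)*0)*(-151) = (-102 + (4*I)*0)*(-151) = (-102 + 0)*(-151) = -102*(-151) = 15402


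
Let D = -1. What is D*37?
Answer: -37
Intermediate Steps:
D*37 = -1*37 = -37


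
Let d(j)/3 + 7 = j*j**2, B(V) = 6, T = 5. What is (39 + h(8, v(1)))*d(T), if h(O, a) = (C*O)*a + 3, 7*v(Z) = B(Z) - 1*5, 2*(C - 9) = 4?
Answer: 135228/7 ≈ 19318.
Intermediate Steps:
C = 11 (C = 9 + (1/2)*4 = 9 + 2 = 11)
d(j) = -21 + 3*j**3 (d(j) = -21 + 3*(j*j**2) = -21 + 3*j**3)
v(Z) = 1/7 (v(Z) = (6 - 1*5)/7 = (6 - 5)/7 = (1/7)*1 = 1/7)
h(O, a) = 3 + 11*O*a (h(O, a) = (11*O)*a + 3 = 11*O*a + 3 = 3 + 11*O*a)
(39 + h(8, v(1)))*d(T) = (39 + (3 + 11*8*(1/7)))*(-21 + 3*5**3) = (39 + (3 + 88/7))*(-21 + 3*125) = (39 + 109/7)*(-21 + 375) = (382/7)*354 = 135228/7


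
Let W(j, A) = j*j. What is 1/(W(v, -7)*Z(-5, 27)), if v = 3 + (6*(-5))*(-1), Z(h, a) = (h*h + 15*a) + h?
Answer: 1/462825 ≈ 2.1606e-6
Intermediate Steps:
Z(h, a) = h + h**2 + 15*a (Z(h, a) = (h**2 + 15*a) + h = h + h**2 + 15*a)
v = 33 (v = 3 - 30*(-1) = 3 + 30 = 33)
W(j, A) = j**2
1/(W(v, -7)*Z(-5, 27)) = 1/(33**2*(-5 + (-5)**2 + 15*27)) = 1/(1089*(-5 + 25 + 405)) = 1/(1089*425) = 1/462825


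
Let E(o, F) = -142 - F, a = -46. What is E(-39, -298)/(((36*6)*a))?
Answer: -13/828 ≈ -0.015700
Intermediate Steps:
E(-39, -298)/(((36*6)*a)) = (-142 - 1*(-298))/(((36*6)*(-46))) = (-142 + 298)/((216*(-46))) = 156/(-9936) = 156*(-1/9936) = -13/828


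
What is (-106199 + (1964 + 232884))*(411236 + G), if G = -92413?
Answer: 41016260127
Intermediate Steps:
(-106199 + (1964 + 232884))*(411236 + G) = (-106199 + (1964 + 232884))*(411236 - 92413) = (-106199 + 234848)*318823 = 128649*318823 = 41016260127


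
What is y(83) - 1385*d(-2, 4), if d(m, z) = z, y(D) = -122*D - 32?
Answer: -15698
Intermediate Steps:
y(D) = -32 - 122*D
y(83) - 1385*d(-2, 4) = (-32 - 122*83) - 1385*4 = (-32 - 10126) - 1*5540 = -10158 - 5540 = -15698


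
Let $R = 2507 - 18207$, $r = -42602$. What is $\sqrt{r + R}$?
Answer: $3 i \sqrt{6478} \approx 241.46 i$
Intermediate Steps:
$R = -15700$
$\sqrt{r + R} = \sqrt{-42602 - 15700} = \sqrt{-58302} = 3 i \sqrt{6478}$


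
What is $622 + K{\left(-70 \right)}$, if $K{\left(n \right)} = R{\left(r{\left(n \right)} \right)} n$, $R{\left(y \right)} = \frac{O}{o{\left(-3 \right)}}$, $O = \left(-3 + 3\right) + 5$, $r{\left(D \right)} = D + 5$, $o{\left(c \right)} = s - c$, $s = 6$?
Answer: $\frac{5248}{9} \approx 583.11$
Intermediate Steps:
$o{\left(c \right)} = 6 - c$
$r{\left(D \right)} = 5 + D$
$O = 5$ ($O = 0 + 5 = 5$)
$R{\left(y \right)} = \frac{5}{9}$ ($R{\left(y \right)} = \frac{5}{6 - -3} = \frac{5}{6 + 3} = \frac{5}{9}$)
$K{\left(n \right)} = \frac{5 n}{9}$
$622 + K{\left(-70 \right)} = 622 + \frac{5}{9} \left(-70\right) = 622 - \frac{350}{9} = \frac{5248}{9}$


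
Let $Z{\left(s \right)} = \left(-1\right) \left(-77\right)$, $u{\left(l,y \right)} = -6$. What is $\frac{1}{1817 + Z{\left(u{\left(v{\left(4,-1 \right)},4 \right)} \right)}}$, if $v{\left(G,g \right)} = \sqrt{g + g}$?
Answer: $\frac{1}{1894} \approx 0.00052798$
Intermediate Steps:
$v{\left(G,g \right)} = \sqrt{2} \sqrt{g}$ ($v{\left(G,g \right)} = \sqrt{2 g} = \sqrt{2} \sqrt{g}$)
$Z{\left(s \right)} = 77$
$\frac{1}{1817 + Z{\left(u{\left(v{\left(4,-1 \right)},4 \right)} \right)}} = \frac{1}{1817 + 77} = \frac{1}{1894}$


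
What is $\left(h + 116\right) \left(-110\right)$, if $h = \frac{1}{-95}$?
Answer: $- \frac{242418}{19} \approx -12759.0$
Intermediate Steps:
$h = - \frac{1}{95} \approx -0.010526$
$\left(h + 116\right) \left(-110\right) = \left(- \frac{1}{95} + 116\right) \left(-110\right) = \frac{11019}{95} \left(-110\right) = - \frac{242418}{19}$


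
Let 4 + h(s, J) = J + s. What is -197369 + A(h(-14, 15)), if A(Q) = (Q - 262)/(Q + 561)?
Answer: -110132167/558 ≈ -1.9737e+5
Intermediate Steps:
h(s, J) = -4 + J + s (h(s, J) = -4 + (J + s) = -4 + J + s)
A(Q) = (-262 + Q)/(561 + Q)
-197369 + A(h(-14, 15)) = -197369 + (-262 + (-4 + 15 - 14))/(561 + (-4 + 15 - 14)) = -197369 + (-262 - 3)/(561 - 3) = -197369 - 265/558 = -110132167/558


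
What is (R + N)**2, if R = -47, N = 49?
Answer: 4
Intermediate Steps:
(R + N)**2 = (-47 + 49)**2 = 2**2 = 4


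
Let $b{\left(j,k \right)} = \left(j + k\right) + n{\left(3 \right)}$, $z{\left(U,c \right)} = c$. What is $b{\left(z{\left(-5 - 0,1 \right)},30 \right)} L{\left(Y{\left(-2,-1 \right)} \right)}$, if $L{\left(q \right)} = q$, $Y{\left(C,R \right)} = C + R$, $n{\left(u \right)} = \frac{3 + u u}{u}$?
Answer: $-105$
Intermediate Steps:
$n{\left(u \right)} = \frac{3 + u^{2}}{u}$
$b{\left(j,k \right)} = 4 + j + k$ ($b{\left(j,k \right)} = \left(j + k\right) + \left(3 + \frac{3}{3}\right) = \left(j + k\right) + \left(3 + 3 \cdot \frac{1}{3}\right) = \left(j + k\right) + \left(3 + 1\right) = \left(j + k\right) + 4 = 4 + j + k$)
$b{\left(z{\left(-5 - 0,1 \right)},30 \right)} L{\left(Y{\left(-2,-1 \right)} \right)} = \left(4 + 1 + 30\right) \left(-2 - 1\right) = 35 \left(-3\right) = -105$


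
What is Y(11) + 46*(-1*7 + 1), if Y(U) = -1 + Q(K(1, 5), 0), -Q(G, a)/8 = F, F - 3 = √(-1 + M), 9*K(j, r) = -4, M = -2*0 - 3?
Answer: -301 - 16*I ≈ -301.0 - 16.0*I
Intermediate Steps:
M = -3 (M = 0 - 3 = -3)
K(j, r) = -4/9 (K(j, r) = (⅑)*(-4) = -4/9)
F = 3 + 2*I (F = 3 + √(-1 - 3) = 3 + √(-4) = 3 + 2*I ≈ 3.0 + 2.0*I)
Q(G, a) = -24 - 16*I (Q(G, a) = -8*(3 + 2*I) = -24 - 16*I)
Y(U) = -25 - 16*I (Y(U) = -1 + (-24 - 16*I) = -25 - 16*I)
Y(11) + 46*(-1*7 + 1) = (-25 - 16*I) + 46*(-1*7 + 1) = (-25 - 16*I) + 46*(-7 + 1) = (-25 - 16*I) + 46*(-6) = (-25 - 16*I) - 276 = -301 - 16*I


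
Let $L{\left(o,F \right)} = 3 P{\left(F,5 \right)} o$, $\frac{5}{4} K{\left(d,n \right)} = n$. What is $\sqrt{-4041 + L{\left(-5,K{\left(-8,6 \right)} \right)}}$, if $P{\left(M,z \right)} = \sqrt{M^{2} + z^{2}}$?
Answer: $\sqrt{-4041 - 3 \sqrt{1201}} \approx 64.381 i$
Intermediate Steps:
$K{\left(d,n \right)} = \frac{4 n}{5}$
$L{\left(o,F \right)} = 3 o \sqrt{25 + F^{2}}$ ($L{\left(o,F \right)} = 3 \sqrt{F^{2} + 5^{2}} o = 3 \sqrt{F^{2} + 25} o = 3 \sqrt{25 + F^{2}} o = 3 o \sqrt{25 + F^{2}}$)
$\sqrt{-4041 + L{\left(-5,K{\left(-8,6 \right)} \right)}} = \sqrt{-4041 + 3 \left(-5\right) \sqrt{25 + \left(\frac{4}{5} \cdot 6\right)^{2}}} = \sqrt{-4041 + 3 \left(-5\right) \sqrt{25 + \left(\frac{24}{5}\right)^{2}}} = \sqrt{-4041 + 3 \left(-5\right) \sqrt{25 + \frac{576}{25}}} = \sqrt{-4041 + 3 \left(-5\right) \sqrt{\frac{1201}{25}}} = \sqrt{-4041 + 3 \left(-5\right) \frac{\sqrt{1201}}{5}} = \sqrt{-4041 - 3 \sqrt{1201}}$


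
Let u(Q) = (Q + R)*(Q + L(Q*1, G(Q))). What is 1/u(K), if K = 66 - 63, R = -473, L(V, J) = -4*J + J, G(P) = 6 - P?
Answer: 1/2820 ≈ 0.00035461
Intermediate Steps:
L(V, J) = -3*J
K = 3
u(Q) = (-473 + Q)*(-18 + 4*Q) (u(Q) = (Q - 473)*(Q - 3*(6 - Q)) = (-473 + Q)*(Q + (-18 + 3*Q)) = (-473 + Q)*(-18 + 4*Q))
1/u(K) = 1/(8514 - 1910*3 + 4*3**2) = 1/(8514 - 5730 + 4*9) = 1/(8514 - 5730 + 36) = 1/2820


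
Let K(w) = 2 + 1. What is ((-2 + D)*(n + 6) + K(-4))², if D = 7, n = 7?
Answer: 4624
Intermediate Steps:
K(w) = 3
((-2 + D)*(n + 6) + K(-4))² = ((-2 + 7)*(7 + 6) + 3)² = (5*13 + 3)² = (65 + 3)² = 68² = 4624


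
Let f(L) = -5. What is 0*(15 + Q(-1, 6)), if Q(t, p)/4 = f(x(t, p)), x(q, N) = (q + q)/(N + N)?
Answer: 0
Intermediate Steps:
x(q, N) = q/N (x(q, N) = (2*q)/((2*N)) = (2*q)*(1/(2*N)) = q/N)
Q(t, p) = -20 (Q(t, p) = 4*(-5) = -20)
0*(15 + Q(-1, 6)) = 0*(15 - 20) = 0*(-5) = 0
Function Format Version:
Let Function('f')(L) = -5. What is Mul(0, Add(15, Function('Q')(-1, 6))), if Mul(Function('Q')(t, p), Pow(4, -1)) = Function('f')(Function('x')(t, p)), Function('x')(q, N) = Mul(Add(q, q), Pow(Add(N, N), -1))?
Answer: 0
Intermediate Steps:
Function('x')(q, N) = Mul(q, Pow(N, -1)) (Function('x')(q, N) = Mul(Mul(2, q), Pow(Mul(2, N), -1)) = Mul(Mul(2, q), Mul(Rational(1, 2), Pow(N, -1))) = Mul(q, Pow(N, -1)))
Function('Q')(t, p) = -20 (Function('Q')(t, p) = Mul(4, -5) = -20)
Mul(0, Add(15, Function('Q')(-1, 6))) = Mul(0, Add(15, -20)) = Mul(0, -5) = 0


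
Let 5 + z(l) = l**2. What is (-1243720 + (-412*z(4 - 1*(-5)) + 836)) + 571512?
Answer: -702684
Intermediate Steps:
z(l) = -5 + l**2
(-1243720 + (-412*z(4 - 1*(-5)) + 836)) + 571512 = (-1243720 + (-412*(-5 + (4 - 1*(-5))**2) + 836)) + 571512 = (-1243720 + (-412*(-5 + (4 + 5)**2) + 836)) + 571512 = (-1243720 + (-412*(-5 + 9**2) + 836)) + 571512 = (-1243720 + (-412*(-5 + 81) + 836)) + 571512 = (-1243720 + (-412*76 + 836)) + 571512 = (-1243720 + (-31312 + 836)) + 571512 = (-1243720 - 30476) + 571512 = -1274196 + 571512 = -702684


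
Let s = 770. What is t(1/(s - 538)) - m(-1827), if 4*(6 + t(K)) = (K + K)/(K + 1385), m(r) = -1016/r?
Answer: -366550669/55909854 ≈ -6.5561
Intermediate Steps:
t(K) = -6 + K/(2*(1385 + K)) (t(K) = -6 + ((K + K)/(K + 1385))/4 = -6 + ((2*K)/(1385 + K))/4 = -6 + (2*K/(1385 + K))/4 = -6 + K/(2*(1385 + K)))
t(1/(s - 538)) - m(-1827) = (-16620 - 11/(770 - 538))/(2*(1385 + 1/(770 - 538))) - (-1016)/(-1827) = (-16620 - 11/232)/(2*(1385 + 1/232)) - (-1016)*(-1)/1827 = (-16620 - 11*1/232)/(2*(1385 + 1/232)) - 1*1016/1827 = (-16620 - 11/232)/(2*(321321/232)) - 1016/1827 = (½)*(232/321321)*(-3855851/232) - 1016/1827 = -3855851/642642 - 1016/1827 = -366550669/55909854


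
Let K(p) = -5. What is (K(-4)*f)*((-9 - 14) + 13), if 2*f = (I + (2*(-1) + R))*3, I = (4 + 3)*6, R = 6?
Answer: 3450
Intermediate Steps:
I = 42 (I = 7*6 = 42)
f = 69 (f = ((42 + (2*(-1) + 6))*3)/2 = ((42 + (-2 + 6))*3)/2 = ((42 + 4)*3)/2 = (46*3)/2 = (1/2)*138 = 69)
(K(-4)*f)*((-9 - 14) + 13) = (-5*69)*((-9 - 14) + 13) = -345*(-23 + 13) = -345*(-10) = 3450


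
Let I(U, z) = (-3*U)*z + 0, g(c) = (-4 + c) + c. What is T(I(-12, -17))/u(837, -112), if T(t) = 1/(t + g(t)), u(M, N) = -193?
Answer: 1/355120 ≈ 2.8159e-6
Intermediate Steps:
g(c) = -4 + 2*c
I(U, z) = -3*U*z (I(U, z) = -3*U*z + 0 = -3*U*z)
T(t) = 1/(-4 + 3*t) (T(t) = 1/(t + (-4 + 2*t)) = 1/(-4 + 3*t))
T(I(-12, -17))/u(837, -112) = 1/((-4 + 3*(-3*(-12)*(-17)))*(-193)) = -1/193/(-4 + 3*(-612)) = -1/193/(-4 - 1836) = -1/193/(-1840) = -1/1840*(-1/193) = 1/355120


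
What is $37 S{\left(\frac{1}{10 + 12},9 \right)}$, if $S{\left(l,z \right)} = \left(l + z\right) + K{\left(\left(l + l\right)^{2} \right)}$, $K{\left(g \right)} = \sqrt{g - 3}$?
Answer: $\frac{7363}{22} + \frac{37 i \sqrt{362}}{11} \approx 334.68 + 63.998 i$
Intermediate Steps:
$K{\left(g \right)} = \sqrt{-3 + g}$
$S{\left(l,z \right)} = l + z + \sqrt{-3 + 4 l^{2}}$ ($S{\left(l,z \right)} = \left(l + z\right) + \sqrt{-3 + \left(l + l\right)^{2}} = \left(l + z\right) + \sqrt{-3 + \left(2 l\right)^{2}} = \left(l + z\right) + \sqrt{-3 + 4 l^{2}} = l + z + \sqrt{-3 + 4 l^{2}}$)
$37 S{\left(\frac{1}{10 + 12},9 \right)} = 37 \left(\frac{1}{10 + 12} + 9 + \sqrt{-3 + 4 \left(\frac{1}{10 + 12}\right)^{2}}\right) = 37 \left(\frac{1}{22} + 9 + \sqrt{-3 + 4 \left(\frac{1}{22}\right)^{2}}\right) = 37 \left(\frac{1}{22} + 9 + \sqrt{-3 + \frac{4}{484}}\right) = 37 \left(\frac{1}{22} + 9 + \sqrt{-3 + 4 \cdot \frac{1}{484}}\right) = 37 \left(\frac{1}{22} + 9 + \sqrt{-3 + \frac{1}{121}}\right) = 37 \left(\frac{1}{22} + 9 + \sqrt{- \frac{362}{121}}\right) = 37 \left(\frac{1}{22} + 9 + \frac{i \sqrt{362}}{11}\right) = 37 \left(\frac{199}{22} + \frac{i \sqrt{362}}{11}\right) = \frac{7363}{22} + \frac{37 i \sqrt{362}}{11}$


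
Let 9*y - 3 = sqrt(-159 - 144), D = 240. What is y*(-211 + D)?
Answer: 29/3 + 29*I*sqrt(303)/9 ≈ 9.6667 + 56.089*I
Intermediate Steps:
y = 1/3 + I*sqrt(303)/9 (y = 1/3 + sqrt(-159 - 144)/9 = 1/3 + sqrt(-303)/9 = 1/3 + (I*sqrt(303))/9 = 1/3 + I*sqrt(303)/9 ≈ 0.33333 + 1.9341*I)
y*(-211 + D) = (1/3 + I*sqrt(303)/9)*(-211 + 240) = (1/3 + I*sqrt(303)/9)*29 = 29/3 + 29*I*sqrt(303)/9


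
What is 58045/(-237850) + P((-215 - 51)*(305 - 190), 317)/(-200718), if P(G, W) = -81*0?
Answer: -11609/47570 ≈ -0.24404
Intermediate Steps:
P(G, W) = 0
58045/(-237850) + P((-215 - 51)*(305 - 190), 317)/(-200718) = 58045/(-237850) + 0/(-200718) = 58045*(-1/237850) + 0*(-1/200718) = -11609/47570 + 0 = -11609/47570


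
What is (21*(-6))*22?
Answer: -2772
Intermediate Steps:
(21*(-6))*22 = -126*22 = -2772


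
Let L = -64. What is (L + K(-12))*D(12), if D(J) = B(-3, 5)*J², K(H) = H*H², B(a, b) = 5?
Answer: -1290240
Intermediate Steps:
K(H) = H³
D(J) = 5*J²
(L + K(-12))*D(12) = (-64 + (-12)³)*(5*12²) = (-64 - 1728)*(5*144) = -1792*720 = -1290240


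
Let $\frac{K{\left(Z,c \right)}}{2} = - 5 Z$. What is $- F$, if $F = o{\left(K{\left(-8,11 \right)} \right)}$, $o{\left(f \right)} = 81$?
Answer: $-81$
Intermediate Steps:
$K{\left(Z,c \right)} = - 10 Z$ ($K{\left(Z,c \right)} = 2 \left(- 5 Z\right) = - 10 Z$)
$F = 81$
$- F = \left(-1\right) 81 = -81$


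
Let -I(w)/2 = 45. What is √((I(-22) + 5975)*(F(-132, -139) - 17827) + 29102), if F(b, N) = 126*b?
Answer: I*√202762113 ≈ 14239.0*I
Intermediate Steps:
I(w) = -90 (I(w) = -2*45 = -90)
√((I(-22) + 5975)*(F(-132, -139) - 17827) + 29102) = √((-90 + 5975)*(126*(-132) - 17827) + 29102) = √(5885*(-16632 - 17827) + 29102) = √(5885*(-34459) + 29102) = √(-202791215 + 29102) = √(-202762113) = I*√202762113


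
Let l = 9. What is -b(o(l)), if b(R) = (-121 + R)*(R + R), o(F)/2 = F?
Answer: 3708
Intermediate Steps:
o(F) = 2*F
b(R) = 2*R*(-121 + R) (b(R) = (-121 + R)*(2*R) = 2*R*(-121 + R))
-b(o(l)) = -2*2*9*(-121 + 2*9) = -2*18*(-121 + 18) = -2*18*(-103) = -1*(-3708) = 3708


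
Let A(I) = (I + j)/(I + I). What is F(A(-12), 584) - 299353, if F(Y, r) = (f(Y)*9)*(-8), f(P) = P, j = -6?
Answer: -299407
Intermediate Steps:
A(I) = (-6 + I)/(2*I) (A(I) = (I - 6)/(I + I) = (-6 + I)/((2*I)) = (-6 + I)*(1/(2*I)) = (-6 + I)/(2*I))
F(Y, r) = -72*Y (F(Y, r) = (Y*9)*(-8) = (9*Y)*(-8) = -72*Y)
F(A(-12), 584) - 299353 = -36*(-6 - 12)/(-12) - 299353 = -36*(-1)*(-18)/12 - 299353 = -72*3/4 - 299353 = -54 - 299353 = -299407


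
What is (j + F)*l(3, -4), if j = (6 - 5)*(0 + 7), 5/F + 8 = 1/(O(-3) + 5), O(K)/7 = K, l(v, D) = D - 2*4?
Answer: -3292/43 ≈ -76.558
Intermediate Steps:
l(v, D) = -8 + D (l(v, D) = D - 8 = -8 + D)
O(K) = 7*K
F = -80/129 (F = 5/(-8 + 1/(7*(-3) + 5)) = 5/(-8 + 1/(-21 + 5)) = 5/(-8 + 1/(-16)) = 5/(-8 - 1/16) = 5/(-129/16) = 5*(-16/129) = -80/129 ≈ -0.62016)
j = 7 (j = 1*7 = 7)
(j + F)*l(3, -4) = (7 - 80/129)*(-8 - 4) = (823/129)*(-12) = -3292/43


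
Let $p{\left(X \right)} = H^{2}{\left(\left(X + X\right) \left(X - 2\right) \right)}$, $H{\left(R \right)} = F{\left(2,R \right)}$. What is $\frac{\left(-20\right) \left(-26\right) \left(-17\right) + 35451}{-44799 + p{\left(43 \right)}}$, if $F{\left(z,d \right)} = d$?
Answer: $\frac{26611}{12387877} \approx 0.0021481$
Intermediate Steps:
$H{\left(R \right)} = R$
$p{\left(X \right)} = 4 X^{2} \left(-2 + X\right)^{2}$ ($p{\left(X \right)} = \left(\left(X + X\right) \left(X - 2\right)\right)^{2} = \left(2 X \left(-2 + X\right)\right)^{2} = 4 X^{2} \left(-2 + X\right)^{2}$)
$\frac{\left(-20\right) \left(-26\right) \left(-17\right) + 35451}{-44799 + p{\left(43 \right)}} = \frac{\left(-20\right) \left(-26\right) \left(-17\right) + 35451}{-44799 + 4 \cdot 43^{2} \left(-2 + 43\right)^{2}} = \frac{520 \left(-17\right) + 35451}{-44799 + 4 \cdot 1849 \cdot 41^{2}} = \frac{-8840 + 35451}{-44799 + 4 \cdot 1849 \cdot 1681} = \frac{26611}{-44799 + 12432676} = \frac{26611}{12387877}$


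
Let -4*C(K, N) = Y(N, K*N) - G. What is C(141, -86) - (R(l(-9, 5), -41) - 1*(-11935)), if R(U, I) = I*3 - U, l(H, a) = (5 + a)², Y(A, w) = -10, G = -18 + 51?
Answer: -46805/4 ≈ -11701.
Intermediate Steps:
G = 33
R(U, I) = -U + 3*I (R(U, I) = 3*I - U = -U + 3*I)
C(K, N) = 43/4 (C(K, N) = -(-10 - 1*33)/4 = -(-10 - 33)/4 = -¼*(-43) = 43/4)
C(141, -86) - (R(l(-9, 5), -41) - 1*(-11935)) = 43/4 - ((-(5 + 5)² + 3*(-41)) - 1*(-11935)) = 43/4 - ((-1*10² - 123) + 11935) = 43/4 - ((-1*100 - 123) + 11935) = 43/4 - ((-100 - 123) + 11935) = 43/4 - (-223 + 11935) = 43/4 - 1*11712 = 43/4 - 11712 = -46805/4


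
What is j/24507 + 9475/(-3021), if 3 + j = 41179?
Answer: -35937043/24678549 ≈ -1.4562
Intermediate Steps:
j = 41176 (j = -3 + 41179 = 41176)
j/24507 + 9475/(-3021) = 41176/24507 + 9475/(-3021) = 41176*(1/24507) + 9475*(-1/3021) = 41176/24507 - 9475/3021 = -35937043/24678549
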